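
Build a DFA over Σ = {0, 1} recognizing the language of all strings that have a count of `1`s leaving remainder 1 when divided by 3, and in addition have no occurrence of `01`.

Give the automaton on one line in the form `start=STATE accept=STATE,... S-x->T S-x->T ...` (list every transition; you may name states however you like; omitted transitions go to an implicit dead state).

Run two small machines in parallel and take their product. One (3 states) tracks the count of `1`s modulo 3; the other (3 states) tracks partial matches of the forbidden pattern `01`. Each combined state is a pair, one component from each; accept when both components accept. After merging equivalent states the machine shrinks.
5 states suffice.
        0   1  
>  s0   s1  s2 
   s1   s1  s1 
 * s2   s3  s4 
 * s3   s3  s1 
   s4   s1  s0 
(> = start, * = accepting)

start=s0 accept=s2,s3 s0-0->s1 s0-1->s2 s1-0->s1 s1-1->s1 s2-0->s3 s2-1->s4 s3-0->s3 s3-1->s1 s4-0->s1 s4-1->s0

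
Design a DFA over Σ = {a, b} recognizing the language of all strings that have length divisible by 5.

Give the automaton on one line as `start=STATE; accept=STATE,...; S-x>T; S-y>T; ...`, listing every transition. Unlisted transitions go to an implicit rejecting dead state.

Count input length modulo 5: every symbol advances one step around the cycle S0 → S1 → S2 → S3 → S4 → S0. Accept at S0.
        a   b  
>* S0   S1  S1 
   S1   S2  S2 
   S2   S3  S3 
   S3   S4  S4 
   S4   S0  S0 
(> = start, * = accepting)

start=S0; accept=S0; S0-a>S1; S0-b>S1; S1-a>S2; S1-b>S2; S2-a>S3; S2-b>S3; S3-a>S4; S3-b>S4; S4-a>S0; S4-b>S0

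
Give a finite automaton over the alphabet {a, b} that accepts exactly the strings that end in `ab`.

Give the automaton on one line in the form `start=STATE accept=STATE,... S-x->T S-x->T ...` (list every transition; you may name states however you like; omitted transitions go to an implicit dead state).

Remember how much of `ab` the current input suffix matches. State s0 means no match yet; s1 means the last symbol is `a`; s2 means the last 2 symbols are `ab`. Only s2 accepts. On a mismatch, fall back to the longest proper suffix that is still a prefix of `ab`.
A 3-state machine:
        a   b  
>  s0   s1  s0 
   s1   s1  s2 
 * s2   s1  s0 
(> = start, * = accepting)

start=s0 accept=s2 s0-a->s1 s0-b->s0 s1-a->s1 s1-b->s2 s2-a->s1 s2-b->s0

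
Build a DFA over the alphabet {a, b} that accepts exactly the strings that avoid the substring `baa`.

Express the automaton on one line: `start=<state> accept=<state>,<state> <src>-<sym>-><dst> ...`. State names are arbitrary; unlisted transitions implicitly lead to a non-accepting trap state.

start=S0 accept=S0,S1,S2 S0-a->S0 S0-b->S1 S1-a->S2 S1-b->S1 S2-a->S3 S2-b->S1 S3-a->S3 S3-b->S3

Track partial matches of the forbidden pattern `baa`. State S3 is a dead state reached once `baa` has occurred; every other state accepts. S0 means no part of `baa` is currently matched.
A 4-state machine:
        a   b  
>* S0   S0  S1 
 * S1   S2  S1 
 * S2   S3  S1 
   S3   S3  S3 
(> = start, * = accepting)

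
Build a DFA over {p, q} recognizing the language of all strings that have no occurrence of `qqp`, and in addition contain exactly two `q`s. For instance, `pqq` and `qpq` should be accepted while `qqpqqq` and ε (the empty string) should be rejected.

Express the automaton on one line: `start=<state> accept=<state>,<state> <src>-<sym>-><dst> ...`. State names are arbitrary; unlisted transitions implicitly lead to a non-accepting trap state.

Run two small machines in parallel and take their product. The first has 4 states tracking partial matches of the forbidden pattern `qqp`; the second has 4 states tracking the count of `q`s, saturating at 3. A product state is a pair (one from each), accepting exactly when both do. Equivalent product states are then merged.
With 6 states:
        p   q  
>  S0   S0  S1 
   S1   S2  S3 
   S2   S2  S4 
 * S3   S5  S5 
 * S4   S4  S5 
   S5   S5  S5 
(> = start, * = accepting)

start=S0 accept=S3,S4 S0-p->S0 S0-q->S1 S1-p->S2 S1-q->S3 S2-p->S2 S2-q->S4 S3-p->S5 S3-q->S5 S4-p->S4 S4-q->S5 S5-p->S5 S5-q->S5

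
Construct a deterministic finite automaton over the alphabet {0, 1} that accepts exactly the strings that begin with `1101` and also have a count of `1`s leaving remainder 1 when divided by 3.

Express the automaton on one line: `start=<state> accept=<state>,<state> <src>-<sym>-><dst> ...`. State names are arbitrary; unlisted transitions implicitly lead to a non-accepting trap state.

start=q0 accept=q6 q0-0->q1 q0-1->q2 q1-0->q1 q1-1->q1 q2-0->q1 q2-1->q3 q3-0->q4 q3-1->q1 q4-0->q1 q4-1->q5 q5-0->q5 q5-1->q6 q6-0->q6 q6-1->q7 q7-0->q7 q7-1->q5

Run two small machines in parallel and take their product. The first has 6 states tracking whether the input so far still matches the prefix `1101`; the second has 3 states tracking the count of `1`s modulo 3. A product state is a pair (one from each), accepting exactly when both do. After merging equivalent states the machine shrinks.
8 states suffice.
        0   1  
>  q0   q1  q2 
   q1   q1  q1 
   q2   q1  q3 
   q3   q4  q1 
   q4   q1  q5 
   q5   q5  q6 
 * q6   q6  q7 
   q7   q7  q5 
(> = start, * = accepting)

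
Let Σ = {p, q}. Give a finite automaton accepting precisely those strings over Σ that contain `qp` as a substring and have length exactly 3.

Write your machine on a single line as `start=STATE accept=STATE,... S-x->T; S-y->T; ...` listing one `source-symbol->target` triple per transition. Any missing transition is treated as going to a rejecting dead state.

Run two small machines in parallel and take their product. One (3 states) tracks whether and how much of `qp` has been seen; the other (5 states) tracks the input length, saturating at 4. Each combined state is a pair, one component from each; accept when both components accept.
A 12-state machine:
          p    q  
>  S0     S1   S2 
   S1     S3   S4 
   S2     S5   S4 
   S3     S6   S7 
   S4     S8   S7 
   S5     S8   S8 
   S6     S9  S10 
   S7    S11  S10 
 * S8    S11  S11 
   S9     S9  S10 
   S10   S11  S10 
   S11   S11  S11 
(> = start, * = accepting)

start=S0; accept=S8; S0-p->S1; S0-q->S2; S1-p->S3; S1-q->S4; S2-p->S5; S2-q->S4; S3-p->S6; S3-q->S7; S4-p->S8; S4-q->S7; S5-p->S8; S5-q->S8; S6-p->S9; S6-q->S10; S7-p->S11; S7-q->S10; S8-p->S11; S8-q->S11; S9-p->S9; S9-q->S10; S10-p->S11; S10-q->S10; S11-p->S11; S11-q->S11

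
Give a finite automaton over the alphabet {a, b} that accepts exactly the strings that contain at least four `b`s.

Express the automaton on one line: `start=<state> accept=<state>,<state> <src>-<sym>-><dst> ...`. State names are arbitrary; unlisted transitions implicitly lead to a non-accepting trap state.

start=q0 accept=q4,q5 q0-a->q0 q0-b->q1 q1-a->q1 q1-b->q2 q2-a->q2 q2-b->q3 q3-a->q3 q3-b->q4 q4-a->q4 q4-b->q5 q5-a->q5 q5-b->q5

Only the number of `b`s matters, and only up to 5. Make a chain q0 → q1 → q2 → q3 → q4 → q5 advanced by each `b` (with q5 absorbing); every other symbol self-loops. The accepting set is {q4, q5}.
        a   b  
>  q0   q0  q1 
   q1   q1  q2 
   q2   q2  q3 
   q3   q3  q4 
 * q4   q4  q5 
 * q5   q5  q5 
(> = start, * = accepting)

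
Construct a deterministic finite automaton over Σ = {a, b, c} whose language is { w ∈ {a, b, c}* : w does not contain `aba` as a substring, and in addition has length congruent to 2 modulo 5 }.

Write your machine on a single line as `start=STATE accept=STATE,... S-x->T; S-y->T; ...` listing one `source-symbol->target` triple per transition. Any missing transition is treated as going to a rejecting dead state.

start=s0; accept=s3,s4,s5; s0-a->s1; s0-b->s2; s0-c->s2; s1-a->s3; s1-b->s4; s1-c->s5; s2-a->s3; s2-b->s5; s2-c->s5; s3-a->s6; s3-b->s7; s3-c->s8; s4-a->s9; s4-b->s8; s4-c->s8; s5-a->s6; s5-b->s8; s5-c->s8; s6-a->s10; s6-b->s11; s6-c->s12; s7-a->s9; s7-b->s12; s7-c->s12; s8-a->s10; s8-b->s12; s8-c->s12; s9-a->s9; s9-b->s9; s9-c->s9; s10-a->s13; s10-b->s14; s10-c->s0; s11-a->s9; s11-b->s0; s11-c->s0; s12-a->s13; s12-b->s0; s12-c->s0; s13-a->s1; s13-b->s15; s13-c->s2; s14-a->s9; s14-b->s2; s14-c->s2; s15-a->s9; s15-b->s5; s15-c->s5

Run two small machines in parallel and take their product. One (4 states) tracks partial matches of the forbidden pattern `aba`; the other (5 states) tracks the input length modulo 5. Each combined state is a pair, one component from each; accept when both components accept. Equivalent product states are then merged.
16 states suffice.
          a    b    c  
>  s0     s1   s2   s2 
   s1     s3   s4   s5 
   s2     s3   s5   s5 
 * s3     s6   s7   s8 
 * s4     s9   s8   s8 
 * s5     s6   s8   s8 
   s6    s10  s11  s12 
   s7     s9  s12  s12 
   s8    s10  s12  s12 
   s9     s9   s9   s9 
   s10   s13  s14   s0 
   s11    s9   s0   s0 
   s12   s13   s0   s0 
   s13    s1  s15   s2 
   s14    s9   s2   s2 
   s15    s9   s5   s5 
(> = start, * = accepting)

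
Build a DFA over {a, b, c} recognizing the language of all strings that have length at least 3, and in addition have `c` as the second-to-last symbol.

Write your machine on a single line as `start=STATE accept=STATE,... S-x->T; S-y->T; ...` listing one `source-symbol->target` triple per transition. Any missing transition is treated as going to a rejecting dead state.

Build one automaton per condition and run them in lockstep. One (5 states) tracks the input length, saturating at 4; the other (13 states) tracks the last 2 symbols read. Each combined state is a pair, one component from each; accept when both components accept. Minimizing collapses redundant product states.
With 5 states:
        a   b   c  
>  S0   S1  S1  S1 
   S1   S1  S1  S2 
   S2   S3  S3  S4 
 * S3   S1  S1  S2 
 * S4   S3  S3  S4 
(> = start, * = accepting)

start=S0; accept=S3,S4; S0-a->S1; S0-b->S1; S0-c->S1; S1-a->S1; S1-b->S1; S1-c->S2; S2-a->S3; S2-b->S3; S2-c->S4; S3-a->S1; S3-b->S1; S3-c->S2; S4-a->S3; S4-b->S3; S4-c->S4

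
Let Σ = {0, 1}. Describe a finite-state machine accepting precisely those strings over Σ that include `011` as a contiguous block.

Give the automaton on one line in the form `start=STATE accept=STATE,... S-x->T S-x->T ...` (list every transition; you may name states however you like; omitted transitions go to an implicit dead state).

start=A accept=D A-0->B A-1->A B-0->B B-1->C C-0->B C-1->D D-0->D D-1->D

States A..C record the length of the longest prefix of `011` that matches the current input suffix. Reaching D means `011` has been seen, and we stay there forever. Accept from D.
       0  1 
>  A   B  A 
   B   B  C 
   C   B  D 
 * D   D  D 
(> = start, * = accepting)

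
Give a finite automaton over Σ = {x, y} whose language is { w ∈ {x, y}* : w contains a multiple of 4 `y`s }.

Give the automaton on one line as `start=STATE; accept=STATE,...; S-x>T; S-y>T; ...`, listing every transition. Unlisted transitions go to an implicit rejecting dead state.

Keep the running count of `y`s modulo 4: each `y` advances along the cycle A → B → C → D → A while other symbols loop. Accept at A.
4 states suffice.
       x  y 
>* A   A  B 
   B   B  C 
   C   C  D 
   D   D  A 
(> = start, * = accepting)

start=A; accept=A; A-x>A; A-y>B; B-x>B; B-y>C; C-x>C; C-y>D; D-x>D; D-y>A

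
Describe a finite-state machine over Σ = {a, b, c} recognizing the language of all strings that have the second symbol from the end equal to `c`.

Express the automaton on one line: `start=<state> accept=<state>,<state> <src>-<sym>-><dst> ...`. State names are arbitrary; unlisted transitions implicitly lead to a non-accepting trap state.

A DFA must remember the last 2 symbols (since which symbol is second-to-last isn't known until the input ends). Use one state per possible window of the last ≤2 symbols; accept from those whose window starts with `c`.
          a    b    c  
>  q0     q1   q2   q3 
   q1     q4   q5   q6 
   q2     q7   q8   q9 
   q3    q10  q11  q12 
   q4     q4   q5   q6 
   q5     q7   q8   q9 
   q6    q10  q11  q12 
   q7     q4   q5   q6 
   q8     q7   q8   q9 
   q9    q10  q11  q12 
 * q10    q4   q5   q6 
 * q11    q7   q8   q9 
 * q12   q10  q11  q12 
(> = start, * = accepting)

start=q0 accept=q10,q11,q12 q0-a->q1 q0-b->q2 q0-c->q3 q1-a->q4 q1-b->q5 q1-c->q6 q2-a->q7 q2-b->q8 q2-c->q9 q3-a->q10 q3-b->q11 q3-c->q12 q4-a->q4 q4-b->q5 q4-c->q6 q5-a->q7 q5-b->q8 q5-c->q9 q6-a->q10 q6-b->q11 q6-c->q12 q7-a->q4 q7-b->q5 q7-c->q6 q8-a->q7 q8-b->q8 q8-c->q9 q9-a->q10 q9-b->q11 q9-c->q12 q10-a->q4 q10-b->q5 q10-c->q6 q11-a->q7 q11-b->q8 q11-c->q9 q12-a->q10 q12-b->q11 q12-c->q12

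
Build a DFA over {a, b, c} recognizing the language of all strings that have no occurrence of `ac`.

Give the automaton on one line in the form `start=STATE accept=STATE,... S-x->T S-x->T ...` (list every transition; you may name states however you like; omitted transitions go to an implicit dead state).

This is the complement of 'contains `ac`'. Use the same substring-matching states — s0 through s2 holding how much of `ac` has just been matched — but flip the accepting set: everything except the trap s2 accepts.
        a   b   c  
>* s0   s1  s0  s0 
 * s1   s1  s0  s2 
   s2   s2  s2  s2 
(> = start, * = accepting)

start=s0 accept=s0,s1 s0-a->s1 s0-b->s0 s0-c->s0 s1-a->s1 s1-b->s0 s1-c->s2 s2-a->s2 s2-b->s2 s2-c->s2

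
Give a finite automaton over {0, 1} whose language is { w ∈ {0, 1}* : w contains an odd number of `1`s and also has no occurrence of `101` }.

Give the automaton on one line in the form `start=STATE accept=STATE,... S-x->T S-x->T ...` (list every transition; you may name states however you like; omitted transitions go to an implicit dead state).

start=q0 accept=q1,q2,q4 q0-0->q0 q0-1->q1 q1-0->q2 q1-1->q3 q2-0->q4 q2-1->q5 q3-0->q6 q3-1->q1 q4-0->q4 q4-1->q3 q5-0->q5 q5-1->q7 q6-0->q0 q6-1->q7 q7-0->q7 q7-1->q5

Run two small machines in parallel and take their product. The first has 2 states tracking the count of `1`s modulo 2; the second has 4 states tracking partial matches of the forbidden pattern `101`. A product state is a pair (one from each), accepting exactly when both do.
        0   1  
>  q0   q0  q1 
 * q1   q2  q3 
 * q2   q4  q5 
   q3   q6  q1 
 * q4   q4  q3 
   q5   q5  q7 
   q6   q0  q7 
   q7   q7  q5 
(> = start, * = accepting)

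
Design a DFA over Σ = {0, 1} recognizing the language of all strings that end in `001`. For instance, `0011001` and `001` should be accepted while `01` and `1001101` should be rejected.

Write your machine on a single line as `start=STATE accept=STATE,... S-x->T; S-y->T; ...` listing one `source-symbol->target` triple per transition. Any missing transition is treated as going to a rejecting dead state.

Remember how much of `001` the current input suffix matches. State s0 means no match yet; s1 means the last symbol is `0`; s2 means the last 2 symbols are `00`; s3 means the last 3 symbols are `001`. Only s3 accepts. On a mismatch, fall back to the longest proper suffix that is still a prefix of `001`.
With 4 states:
        0   1  
>  s0   s1  s0 
   s1   s2  s0 
   s2   s2  s3 
 * s3   s1  s0 
(> = start, * = accepting)

start=s0; accept=s3; s0-0->s1; s0-1->s0; s1-0->s2; s1-1->s0; s2-0->s2; s2-1->s3; s3-0->s1; s3-1->s0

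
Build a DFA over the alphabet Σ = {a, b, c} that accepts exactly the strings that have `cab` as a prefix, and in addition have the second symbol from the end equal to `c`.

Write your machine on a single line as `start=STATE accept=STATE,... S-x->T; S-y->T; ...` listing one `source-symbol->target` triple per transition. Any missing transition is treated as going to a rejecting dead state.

Build one automaton per condition and run them in lockstep. One (5 states) tracks whether the input so far still matches the prefix `cab`; the other (13 states) tracks the last 2 symbols read. Each combined state is a pair, one component from each; accept when both components accept. Equivalent product states are then merged.
With 8 states:
        a   b   c  
>  S0   S1  S1  S2 
   S1   S1  S1  S1 
   S2   S3  S1  S1 
   S3   S1  S4  S1 
   S4   S4  S4  S5 
   S5   S6  S6  S7 
 * S6   S4  S4  S5 
 * S7   S6  S6  S7 
(> = start, * = accepting)

start=S0; accept=S6,S7; S0-a->S1; S0-b->S1; S0-c->S2; S1-a->S1; S1-b->S1; S1-c->S1; S2-a->S3; S2-b->S1; S2-c->S1; S3-a->S1; S3-b->S4; S3-c->S1; S4-a->S4; S4-b->S4; S4-c->S5; S5-a->S6; S5-b->S6; S5-c->S7; S6-a->S4; S6-b->S4; S6-c->S5; S7-a->S6; S7-b->S6; S7-c->S7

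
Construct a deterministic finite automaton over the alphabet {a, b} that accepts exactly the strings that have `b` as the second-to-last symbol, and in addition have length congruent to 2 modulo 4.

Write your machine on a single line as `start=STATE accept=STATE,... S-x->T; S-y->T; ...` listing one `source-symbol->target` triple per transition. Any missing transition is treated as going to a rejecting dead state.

Handle the two conditions separately and then intersect. The first has 7 states tracking the last 2 symbols read; the second has 4 states tracking the input length modulo 4. A product state is a pair (one from each), accepting exactly when both do. After merging equivalent states the machine shrinks.
        a   b  
>  q0   q1  q2 
   q1   q3  q3 
   q2   q4  q4 
   q3   q5  q5 
 * q4   q5  q5 
   q5   q0  q0 
(> = start, * = accepting)

start=q0; accept=q4; q0-a->q1; q0-b->q2; q1-a->q3; q1-b->q3; q2-a->q4; q2-b->q4; q3-a->q5; q3-b->q5; q4-a->q5; q4-b->q5; q5-a->q0; q5-b->q0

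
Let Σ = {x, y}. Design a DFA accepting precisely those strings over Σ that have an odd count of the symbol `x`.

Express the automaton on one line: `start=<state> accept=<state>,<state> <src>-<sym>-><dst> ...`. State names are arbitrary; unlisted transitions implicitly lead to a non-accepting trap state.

Keep the running count of `x`s modulo 2: each `x` advances along the cycle S0 → S1 → S0 while other symbols loop. Accept at S1.
A 2-state machine:
        x   y  
>  S0   S1  S0 
 * S1   S0  S1 
(> = start, * = accepting)

start=S0 accept=S1 S0-x->S1 S0-y->S0 S1-x->S0 S1-y->S1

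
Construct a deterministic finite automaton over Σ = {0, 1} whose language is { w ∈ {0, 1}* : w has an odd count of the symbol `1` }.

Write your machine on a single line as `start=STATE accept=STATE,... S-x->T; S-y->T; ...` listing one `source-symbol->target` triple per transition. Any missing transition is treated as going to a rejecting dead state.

start=A; accept=B; A-0->A; A-1->B; B-0->B; B-1->A

The only thing that matters is how many `1`s have appeared, reduced mod 2. Use one state per residue: A for 0, …, B for 1. Reading `1` moves to the next residue; anything else stays put. B is accepting.
       0  1 
>  A   A  B 
 * B   B  A 
(> = start, * = accepting)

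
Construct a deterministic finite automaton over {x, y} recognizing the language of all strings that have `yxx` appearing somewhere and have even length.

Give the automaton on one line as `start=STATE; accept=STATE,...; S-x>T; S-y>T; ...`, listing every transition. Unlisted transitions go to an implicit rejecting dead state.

Handle the two conditions separately and then intersect. One (4 states) tracks whether and how much of `yxx` has been seen; the other (2 states) tracks the input length modulo 2. Each combined state is a pair, one component from each; accept when both components accept.
        x   y  
>  s0   s1  s2 
   s1   s0  s3 
   s2   s4  s3 
   s3   s5  s2 
   s4   s6  s2 
   s5   s7  s3 
   s6   s7  s7 
 * s7   s6  s6 
(> = start, * = accepting)

start=s0; accept=s7; s0-x>s1; s0-y>s2; s1-x>s0; s1-y>s3; s2-x>s4; s2-y>s3; s3-x>s5; s3-y>s2; s4-x>s6; s4-y>s2; s5-x>s7; s5-y>s3; s6-x>s7; s6-y>s7; s7-x>s6; s7-y>s6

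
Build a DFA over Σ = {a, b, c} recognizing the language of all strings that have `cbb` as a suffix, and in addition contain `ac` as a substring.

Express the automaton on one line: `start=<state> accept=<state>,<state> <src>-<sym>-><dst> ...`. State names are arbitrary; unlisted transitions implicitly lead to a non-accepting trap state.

start=q0 accept=q8 q0-a->q1 q0-b->q0 q0-c->q2 q1-a->q1 q1-b->q0 q1-c->q3 q2-a->q1 q2-b->q4 q2-c->q2 q3-a->q5 q3-b->q6 q3-c->q3 q4-a->q1 q4-b->q7 q4-c->q2 q5-a->q5 q5-b->q5 q5-c->q3 q6-a->q5 q6-b->q8 q6-c->q3 q7-a->q1 q7-b->q0 q7-c->q2 q8-a->q5 q8-b->q5 q8-c->q3

Handle the two conditions separately and then intersect. The first has 4 states tracking how much of the suffix `cbb` has currently been matched; the second has 3 states tracking whether and how much of `ac` has been seen. A product state is a pair (one from each), accepting exactly when both do.
        a   b   c  
>  q0   q1  q0  q2 
   q1   q1  q0  q3 
   q2   q1  q4  q2 
   q3   q5  q6  q3 
   q4   q1  q7  q2 
   q5   q5  q5  q3 
   q6   q5  q8  q3 
   q7   q1  q0  q2 
 * q8   q5  q5  q3 
(> = start, * = accepting)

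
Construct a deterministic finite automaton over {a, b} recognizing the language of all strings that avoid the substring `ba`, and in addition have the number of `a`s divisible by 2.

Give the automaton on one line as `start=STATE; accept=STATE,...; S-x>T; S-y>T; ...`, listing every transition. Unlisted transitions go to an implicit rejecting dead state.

Handle the two conditions separately and then intersect. The first has 3 states tracking partial matches of the forbidden pattern `ba`; the second has 2 states tracking the count of `a`s modulo 2. A product state is a pair (one from each), accepting exactly when both do.
With 6 states:
        a   b  
>* q0   q1  q2 
   q1   q0  q3 
 * q2   q4  q2 
   q3   q5  q3 
   q4   q5  q4 
   q5   q4  q5 
(> = start, * = accepting)

start=q0; accept=q0,q2; q0-a>q1; q0-b>q2; q1-a>q0; q1-b>q3; q2-a>q4; q2-b>q2; q3-a>q5; q3-b>q3; q4-a>q5; q4-b>q4; q5-a>q4; q5-b>q5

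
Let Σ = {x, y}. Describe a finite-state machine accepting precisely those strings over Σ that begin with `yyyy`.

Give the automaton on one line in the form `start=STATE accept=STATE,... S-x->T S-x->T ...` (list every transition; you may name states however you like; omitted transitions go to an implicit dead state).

start=q0 accept=q4 q0-x->q5 q0-y->q1 q1-x->q5 q1-y->q2 q2-x->q5 q2-y->q3 q3-x->q5 q3-y->q4 q4-x->q4 q4-y->q4 q5-x->q5 q5-y->q5

Walk along `yyyy` while the input agrees: from q0 take `y` to q1, and so on. Any deviation drops to the rejecting sink q5. Once q4 is reached the prefix is confirmed and every continuation is accepted.
With 6 states:
        x   y  
>  q0   q5  q1 
   q1   q5  q2 
   q2   q5  q3 
   q3   q5  q4 
 * q4   q4  q4 
   q5   q5  q5 
(> = start, * = accepting)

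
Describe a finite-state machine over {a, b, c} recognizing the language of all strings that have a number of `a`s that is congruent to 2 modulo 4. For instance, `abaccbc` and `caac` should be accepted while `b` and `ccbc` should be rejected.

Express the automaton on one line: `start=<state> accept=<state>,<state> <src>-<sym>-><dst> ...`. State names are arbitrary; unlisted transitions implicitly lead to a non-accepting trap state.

start=s0 accept=s2 s0-a->s1 s0-b->s0 s0-c->s0 s1-a->s2 s1-b->s1 s1-c->s1 s2-a->s3 s2-b->s2 s2-c->s2 s3-a->s0 s3-b->s3 s3-c->s3

The only thing that matters is how many `a`s have appeared, reduced mod 4. Use one state per residue: s0 for 0, …, s3 for 3. Reading `a` moves to the next residue; anything else stays put. s2 is accepting.
A 4-state machine:
        a   b   c  
>  s0   s1  s0  s0 
   s1   s2  s1  s1 
 * s2   s3  s2  s2 
   s3   s0  s3  s3 
(> = start, * = accepting)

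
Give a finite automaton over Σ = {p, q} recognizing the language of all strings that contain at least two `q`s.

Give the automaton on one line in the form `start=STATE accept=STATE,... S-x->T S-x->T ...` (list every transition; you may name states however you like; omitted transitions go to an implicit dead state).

start=s0 accept=s2,s3 s0-p->s0 s0-q->s1 s1-p->s1 s1-q->s2 s2-p->s2 s2-q->s3 s3-p->s3 s3-q->s3

Count `q`s, saturating at 3: states s0 through s2 mean 0 through 2 `q`s seen; s3 means more than 2. Each `q` increments (capped at s3); other symbols loop. Accept from {s2, s3}.
4 states suffice.
        p   q  
>  s0   s0  s1 
   s1   s1  s2 
 * s2   s2  s3 
 * s3   s3  s3 
(> = start, * = accepting)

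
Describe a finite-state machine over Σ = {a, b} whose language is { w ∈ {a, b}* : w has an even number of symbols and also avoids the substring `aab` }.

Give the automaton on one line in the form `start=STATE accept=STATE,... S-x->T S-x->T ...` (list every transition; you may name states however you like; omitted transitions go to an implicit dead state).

start=q0 accept=q0,q3,q4 q0-a->q1 q0-b->q2 q1-a->q3 q1-b->q0 q2-a->q4 q2-b->q0 q3-a->q5 q3-b->q6 q4-a->q5 q4-b->q2 q5-a->q3 q5-b->q7 q6-a->q7 q6-b->q7 q7-a->q6 q7-b->q6

Handle the two conditions separately and then intersect. One (2 states) tracks the input length modulo 2; the other (4 states) tracks partial matches of the forbidden pattern `aab`. Each combined state is a pair, one component from each; accept when both components accept.
8 states suffice.
        a   b  
>* q0   q1  q2 
   q1   q3  q0 
   q2   q4  q0 
 * q3   q5  q6 
 * q4   q5  q2 
   q5   q3  q7 
   q6   q7  q7 
   q7   q6  q6 
(> = start, * = accepting)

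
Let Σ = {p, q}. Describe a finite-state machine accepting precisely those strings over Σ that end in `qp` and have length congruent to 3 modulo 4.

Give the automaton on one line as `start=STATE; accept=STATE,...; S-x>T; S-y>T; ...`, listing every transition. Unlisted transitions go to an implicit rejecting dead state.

Run two small machines in parallel and take their product. The first has 3 states tracking how much of the suffix `qp` has currently been matched; the second has 4 states tracking the input length modulo 4. A product state is a pair (one from each), accepting exactly when both do. Equivalent product states are then merged.
With 6 states:
       p  q 
>  A   B  B 
   B   C  D 
   C   E  E 
   D   F  E 
   E   A  A 
 * F   A  A 
(> = start, * = accepting)

start=A; accept=F; A-p>B; A-q>B; B-p>C; B-q>D; C-p>E; C-q>E; D-p>F; D-q>E; E-p>A; E-q>A; F-p>A; F-q>A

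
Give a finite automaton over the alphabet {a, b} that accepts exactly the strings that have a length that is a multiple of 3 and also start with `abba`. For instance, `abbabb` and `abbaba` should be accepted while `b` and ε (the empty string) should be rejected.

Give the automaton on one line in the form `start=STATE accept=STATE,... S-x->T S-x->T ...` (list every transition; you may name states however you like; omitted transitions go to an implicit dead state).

Run two small machines in parallel and take their product. One (3 states) tracks the input length modulo 3; the other (6 states) tracks whether the input so far still matches the prefix `abba`. Each combined state is a pair, one component from each; accept when both components accept. Minimizing collapses redundant product states.
8 states suffice.
        a   b  
>  s0   s1  s2 
   s1   s2  s3 
   s2   s2  s2 
   s3   s2  s4 
   s4   s5  s2 
   s5   s6  s6 
   s6   s7  s7 
 * s7   s5  s5 
(> = start, * = accepting)

start=s0 accept=s7 s0-a->s1 s0-b->s2 s1-a->s2 s1-b->s3 s2-a->s2 s2-b->s2 s3-a->s2 s3-b->s4 s4-a->s5 s4-b->s2 s5-a->s6 s5-b->s6 s6-a->s7 s6-b->s7 s7-a->s5 s7-b->s5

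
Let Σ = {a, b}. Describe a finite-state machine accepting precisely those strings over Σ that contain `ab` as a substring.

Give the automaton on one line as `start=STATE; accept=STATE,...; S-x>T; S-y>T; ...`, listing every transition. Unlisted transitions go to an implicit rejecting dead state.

start=q0; accept=q2; q0-a>q1; q0-b>q0; q1-a>q1; q1-b>q2; q2-a>q2; q2-b>q2

Track how much of `ab` has been matched so far: state q0 is no progress, q2 is the absorbing accept state reached once `ab` has occurred. Intermediate states record partial matches; on a mismatch, fall back to the longest reusable overlap.
With 3 states:
        a   b  
>  q0   q1  q0 
   q1   q1  q2 
 * q2   q2  q2 
(> = start, * = accepting)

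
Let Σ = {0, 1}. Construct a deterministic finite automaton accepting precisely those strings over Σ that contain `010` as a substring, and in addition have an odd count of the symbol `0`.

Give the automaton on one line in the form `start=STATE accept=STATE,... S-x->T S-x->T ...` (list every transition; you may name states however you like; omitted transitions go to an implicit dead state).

Handle the two conditions separately and then intersect. The first has 4 states tracking whether and how much of `010` has been seen; the second has 2 states tracking the count of `0`s modulo 2. A product state is a pair (one from each), accepting exactly when both do.
        0   1  
>  s0   s1  s0 
   s1   s2  s3 
   s2   s1  s4 
   s3   s5  s6 
   s4   s7  s0 
   s5   s7  s5 
   s6   s2  s6 
 * s7   s5  s7 
(> = start, * = accepting)

start=s0 accept=s7 s0-0->s1 s0-1->s0 s1-0->s2 s1-1->s3 s2-0->s1 s2-1->s4 s3-0->s5 s3-1->s6 s4-0->s7 s4-1->s0 s5-0->s7 s5-1->s5 s6-0->s2 s6-1->s6 s7-0->s5 s7-1->s7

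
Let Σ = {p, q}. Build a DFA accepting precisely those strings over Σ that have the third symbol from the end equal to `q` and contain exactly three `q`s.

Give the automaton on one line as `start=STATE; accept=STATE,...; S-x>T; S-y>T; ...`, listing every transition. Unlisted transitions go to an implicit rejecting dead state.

start=s0; accept=s6,s9,s10,s14; s0-p>s0; s0-q>s1; s1-p>s2; s1-q>s3; s2-p>s2; s2-q>s4; s3-p>s5; s3-q>s6; s4-p>s5; s4-q>s7; s5-p>s8; s5-q>s9; s6-p>s10; s6-q>s11; s7-p>s10; s7-q>s11; s8-p>s8; s8-q>s12; s9-p>s13; s9-q>s11; s10-p>s14; s10-q>s11; s11-p>s11; s11-q>s11; s12-p>s13; s12-q>s11; s13-p>s14; s13-q>s11; s14-p>s11; s14-q>s11

Run two small machines in parallel and take their product. The first has 15 states tracking the last 3 symbols read; the second has 5 states tracking the count of `q`s, saturating at 4. A product state is a pair (one from each), accepting exactly when both do. Minimizing collapses redundant product states.
With 15 states:
          p    q  
>  s0     s0   s1 
   s1     s2   s3 
   s2     s2   s4 
   s3     s5   s6 
   s4     s5   s7 
   s5     s8   s9 
 * s6    s10  s11 
   s7    s10  s11 
   s8     s8  s12 
 * s9    s13  s11 
 * s10   s14  s11 
   s11   s11  s11 
   s12   s13  s11 
   s13   s14  s11 
 * s14   s11  s11 
(> = start, * = accepting)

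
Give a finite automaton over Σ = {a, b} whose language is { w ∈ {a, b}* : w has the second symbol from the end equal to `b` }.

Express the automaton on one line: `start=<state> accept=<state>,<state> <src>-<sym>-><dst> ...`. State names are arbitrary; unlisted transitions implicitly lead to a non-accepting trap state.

start=q0 accept=q5,q6 q0-a->q1 q0-b->q2 q1-a->q3 q1-b->q4 q2-a->q5 q2-b->q6 q3-a->q3 q3-b->q4 q4-a->q5 q4-b->q6 q5-a->q3 q5-b->q4 q6-a->q5 q6-b->q6

Because acceptance depends on a position counted from the end, the machine has to buffer the most recent 2 symbols. Make each state the string of the last up-to-2 symbols read; on input `x` shift the window left and append `x`. Accept when the buffered window has length 2 and begins with `b`.
A 7-state machine:
        a   b  
>  q0   q1  q2 
   q1   q3  q4 
   q2   q5  q6 
   q3   q3  q4 
   q4   q5  q6 
 * q5   q3  q4 
 * q6   q5  q6 
(> = start, * = accepting)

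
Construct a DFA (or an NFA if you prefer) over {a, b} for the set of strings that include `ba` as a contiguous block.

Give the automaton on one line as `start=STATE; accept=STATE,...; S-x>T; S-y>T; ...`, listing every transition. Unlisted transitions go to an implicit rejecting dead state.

start=s0; accept=s2; s0-a>s0; s0-b>s1; s1-a>s2; s1-b>s1; s2-a>s2; s2-b>s2

Track how much of `ba` has been matched so far: state s0 is no progress, s2 is the absorbing accept state reached once `ba` has occurred. Intermediate states record partial matches; on a mismatch, fall back to the longest reusable overlap.
A 3-state machine:
        a   b  
>  s0   s0  s1 
   s1   s2  s1 
 * s2   s2  s2 
(> = start, * = accepting)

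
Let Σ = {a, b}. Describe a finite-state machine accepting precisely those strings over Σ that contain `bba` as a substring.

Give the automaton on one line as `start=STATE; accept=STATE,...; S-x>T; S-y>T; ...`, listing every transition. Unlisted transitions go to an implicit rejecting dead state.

States q0..q2 record the length of the longest prefix of `bba` that matches the current input suffix. Reaching q3 means `bba` has been seen, and we stay there forever. Accept from q3.
4 states suffice.
        a   b  
>  q0   q0  q1 
   q1   q0  q2 
   q2   q3  q2 
 * q3   q3  q3 
(> = start, * = accepting)

start=q0; accept=q3; q0-a>q0; q0-b>q1; q1-a>q0; q1-b>q2; q2-a>q3; q2-b>q2; q3-a>q3; q3-b>q3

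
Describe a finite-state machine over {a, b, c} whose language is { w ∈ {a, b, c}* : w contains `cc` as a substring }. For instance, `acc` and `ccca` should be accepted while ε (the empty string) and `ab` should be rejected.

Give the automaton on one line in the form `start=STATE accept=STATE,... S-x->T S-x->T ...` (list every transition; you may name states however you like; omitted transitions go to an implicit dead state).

start=S0 accept=S2 S0-a->S0 S0-b->S0 S0-c->S1 S1-a->S0 S1-b->S0 S1-c->S2 S2-a->S2 S2-b->S2 S2-c->S2

Track how much of `cc` has been matched so far: state S0 is no progress, S2 is the absorbing accept state reached once `cc` has occurred. Intermediate states record partial matches; on a mismatch, fall back to the longest reusable overlap.
        a   b   c  
>  S0   S0  S0  S1 
   S1   S0  S0  S2 
 * S2   S2  S2  S2 
(> = start, * = accepting)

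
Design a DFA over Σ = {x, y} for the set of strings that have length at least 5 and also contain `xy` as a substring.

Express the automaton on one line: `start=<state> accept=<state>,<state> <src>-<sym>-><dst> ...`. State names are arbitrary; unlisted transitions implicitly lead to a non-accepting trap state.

Run two small machines in parallel and take their product. One (7 states) tracks the input length, saturating at 6; the other (3 states) tracks whether and how much of `xy` has been seen. Each combined state is a pair, one component from each; accept when both components accept.
An 18-state machine:
          x    y  
>  q0     q1   q2 
   q1     q3   q4 
   q2     q3   q5 
   q3     q6   q7 
   q4     q7   q7 
   q5     q6   q8 
   q6     q9  q10 
   q7    q10  q10 
   q8     q9  q11 
   q9    q12  q13 
   q10   q13  q13 
   q11   q12  q14 
   q12   q15  q16 
 * q13   q16  q16 
   q14   q15  q17 
   q15   q15  q16 
 * q16   q16  q16 
   q17   q15  q17 
(> = start, * = accepting)

start=q0 accept=q13,q16 q0-x->q1 q0-y->q2 q1-x->q3 q1-y->q4 q2-x->q3 q2-y->q5 q3-x->q6 q3-y->q7 q4-x->q7 q4-y->q7 q5-x->q6 q5-y->q8 q6-x->q9 q6-y->q10 q7-x->q10 q7-y->q10 q8-x->q9 q8-y->q11 q9-x->q12 q9-y->q13 q10-x->q13 q10-y->q13 q11-x->q12 q11-y->q14 q12-x->q15 q12-y->q16 q13-x->q16 q13-y->q16 q14-x->q15 q14-y->q17 q15-x->q15 q15-y->q16 q16-x->q16 q16-y->q16 q17-x->q15 q17-y->q17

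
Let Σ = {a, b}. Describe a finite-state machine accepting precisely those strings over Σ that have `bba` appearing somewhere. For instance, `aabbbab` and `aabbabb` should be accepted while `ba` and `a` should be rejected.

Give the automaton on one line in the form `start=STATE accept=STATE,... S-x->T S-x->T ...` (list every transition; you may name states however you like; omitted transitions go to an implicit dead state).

start=q0 accept=q3 q0-a->q0 q0-b->q1 q1-a->q0 q1-b->q2 q2-a->q3 q2-b->q2 q3-a->q3 q3-b->q3

States q0..q2 record the length of the longest prefix of `bba` that matches the current input suffix. Reaching q3 means `bba` has been seen, and we stay there forever. Accept from q3.
        a   b  
>  q0   q0  q1 
   q1   q0  q2 
   q2   q3  q2 
 * q3   q3  q3 
(> = start, * = accepting)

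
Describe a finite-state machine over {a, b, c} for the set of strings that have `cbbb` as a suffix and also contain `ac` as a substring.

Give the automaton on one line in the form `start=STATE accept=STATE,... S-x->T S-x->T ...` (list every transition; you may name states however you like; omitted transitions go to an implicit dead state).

Run two small machines in parallel and take their product. One (5 states) tracks how much of the suffix `cbbb` has currently been matched; the other (3 states) tracks whether and how much of `ac` has been seen. Each combined state is a pair, one component from each; accept when both components accept. After merging equivalent states the machine shrinks.
7 states suffice.
        a   b   c  
>  q0   q1  q0  q0 
   q1   q1  q0  q2 
   q2   q3  q4  q2 
   q3   q3  q3  q2 
   q4   q3  q5  q2 
   q5   q3  q6  q2 
 * q6   q3  q3  q2 
(> = start, * = accepting)

start=q0 accept=q6 q0-a->q1 q0-b->q0 q0-c->q0 q1-a->q1 q1-b->q0 q1-c->q2 q2-a->q3 q2-b->q4 q2-c->q2 q3-a->q3 q3-b->q3 q3-c->q2 q4-a->q3 q4-b->q5 q4-c->q2 q5-a->q3 q5-b->q6 q5-c->q2 q6-a->q3 q6-b->q3 q6-c->q2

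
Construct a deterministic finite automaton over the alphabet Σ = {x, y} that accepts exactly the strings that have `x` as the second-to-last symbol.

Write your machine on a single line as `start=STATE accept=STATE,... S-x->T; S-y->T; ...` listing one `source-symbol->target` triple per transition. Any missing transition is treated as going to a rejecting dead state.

start=S0; accept=S3,S4; S0-x->S1; S0-y->S2; S1-x->S3; S1-y->S4; S2-x->S5; S2-y->S6; S3-x->S3; S3-y->S4; S4-x->S5; S4-y->S6; S5-x->S3; S5-y->S4; S6-x->S5; S6-y->S6

A DFA must remember the last 2 symbols (since which symbol is second-to-last isn't known until the input ends). Use one state per possible window of the last ≤2 symbols; accept from those whose window starts with `x`.
7 states suffice.
        x   y  
>  S0   S1  S2 
   S1   S3  S4 
   S2   S5  S6 
 * S3   S3  S4 
 * S4   S5  S6 
   S5   S3  S4 
   S6   S5  S6 
(> = start, * = accepting)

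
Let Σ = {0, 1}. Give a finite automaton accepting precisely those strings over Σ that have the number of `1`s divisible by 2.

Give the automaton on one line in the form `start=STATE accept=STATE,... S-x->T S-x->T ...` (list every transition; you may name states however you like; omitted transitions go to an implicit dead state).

start=q0 accept=q0 q0-0->q0 q0-1->q1 q1-0->q1 q1-1->q0

Keep the running count of `1`s modulo 2: each `1` advances along the cycle q0 → q1 → q0 while other symbols loop. Accept at q0.
        0   1  
>* q0   q0  q1 
   q1   q1  q0 
(> = start, * = accepting)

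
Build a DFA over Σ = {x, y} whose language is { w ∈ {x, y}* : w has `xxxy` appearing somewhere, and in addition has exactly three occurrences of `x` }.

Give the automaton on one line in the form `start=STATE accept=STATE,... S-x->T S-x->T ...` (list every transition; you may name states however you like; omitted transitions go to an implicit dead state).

start=A accept=F A-x->B A-y->A B-x->C B-y->D C-x->E C-y->D D-x->D D-y->D E-x->D E-y->F F-x->D F-y->F

Handle the two conditions separately and then intersect. One (5 states) tracks whether and how much of `xxxy` has been seen; the other (5 states) tracks the count of `x`s, saturating at 4. Each combined state is a pair, one component from each; accept when both components accept. Minimizing collapses redundant product states.
A 6-state machine:
       x  y 
>  A   B  A 
   B   C  D 
   C   E  D 
   D   D  D 
   E   D  F 
 * F   D  F 
(> = start, * = accepting)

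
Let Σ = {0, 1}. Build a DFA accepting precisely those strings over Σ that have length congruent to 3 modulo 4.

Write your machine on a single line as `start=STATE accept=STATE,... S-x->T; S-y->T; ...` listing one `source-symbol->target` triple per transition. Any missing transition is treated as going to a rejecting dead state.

Only the length mod 4 matters, so use a 4-cycle: from any state, every input symbol moves to the next state, wrapping q3 back to q0. Mark q3 accepting.
With 4 states:
        0   1  
>  q0   q1  q1 
   q1   q2  q2 
   q2   q3  q3 
 * q3   q0  q0 
(> = start, * = accepting)

start=q0; accept=q3; q0-0->q1; q0-1->q1; q1-0->q2; q1-1->q2; q2-0->q3; q2-1->q3; q3-0->q0; q3-1->q0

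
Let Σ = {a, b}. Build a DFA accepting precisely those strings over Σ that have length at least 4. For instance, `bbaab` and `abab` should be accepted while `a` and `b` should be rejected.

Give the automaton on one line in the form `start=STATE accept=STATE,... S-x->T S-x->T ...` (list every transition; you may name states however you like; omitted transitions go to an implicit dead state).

We only need to distinguish lengths 0, 1, …, 4, and '>4'. Chain S0 → S1 → S2 → S3 → S4 → S5 on every symbol, with S5 looping. Accepting states: {S4, S5}.
        a   b  
>  S0   S1  S1 
   S1   S2  S2 
   S2   S3  S3 
   S3   S4  S4 
 * S4   S5  S5 
 * S5   S5  S5 
(> = start, * = accepting)

start=S0 accept=S4,S5 S0-a->S1 S0-b->S1 S1-a->S2 S1-b->S2 S2-a->S3 S2-b->S3 S3-a->S4 S3-b->S4 S4-a->S5 S4-b->S5 S5-a->S5 S5-b->S5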